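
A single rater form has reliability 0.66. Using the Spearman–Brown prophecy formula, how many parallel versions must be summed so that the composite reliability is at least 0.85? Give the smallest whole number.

k ≥ ρ*(1−ρ₁)/(ρ₁(1−ρ*)) = 0.85·0.34 / (0.66·0.15) = 2.919.
Smallest integer k = 3.

3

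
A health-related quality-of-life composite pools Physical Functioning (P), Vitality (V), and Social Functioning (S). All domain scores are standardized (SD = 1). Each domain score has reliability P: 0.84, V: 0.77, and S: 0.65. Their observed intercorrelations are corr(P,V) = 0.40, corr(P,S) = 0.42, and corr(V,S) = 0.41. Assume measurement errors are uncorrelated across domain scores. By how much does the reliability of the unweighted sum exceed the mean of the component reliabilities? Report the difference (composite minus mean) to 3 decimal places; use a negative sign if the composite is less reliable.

0.111

Var(sum) = 3 + 2.46 = 5.46; true-score variance = 2.26 + 2.46 = 4.72; composite reliability = 0.8645.
Mean component reliability = 0.7533.
Difference = 0.8645 − 0.7533 = 0.111.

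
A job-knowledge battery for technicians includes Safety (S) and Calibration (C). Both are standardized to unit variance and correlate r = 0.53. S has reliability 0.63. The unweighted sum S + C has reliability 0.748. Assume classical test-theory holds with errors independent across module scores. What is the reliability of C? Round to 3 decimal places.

0.599

Var(S+C) = 2 + 2·0.53 = 3.060.
True-score variance = ρ_S + ρ_C + 2·0.53, so 0.748 = (0.63 + ρ_C + 1.06) / 3.060.
ρ_C = 0.748·3.060 − 0.63 − 1.06 = 0.599.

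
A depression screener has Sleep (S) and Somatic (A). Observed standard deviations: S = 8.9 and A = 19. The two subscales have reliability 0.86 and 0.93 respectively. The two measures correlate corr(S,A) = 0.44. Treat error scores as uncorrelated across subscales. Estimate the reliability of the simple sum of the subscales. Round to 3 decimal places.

0.938

Var(S+A) = 8.9² + 19² + 2·[8.9·19·0.44] = 440.21 + 148.808 = 589.018.
With uncorrelated errors the cross-covariances are all true-score covariance, so they carry over unchanged; only the diagonal terms shrink to ρᵢσᵢ².
True-score variance = [8.9²·0.86 + 19²·0.93] + 148.808 = 403.851 + 148.808 = 552.659.
Reliability = 552.659 / 589.018 = 0.938.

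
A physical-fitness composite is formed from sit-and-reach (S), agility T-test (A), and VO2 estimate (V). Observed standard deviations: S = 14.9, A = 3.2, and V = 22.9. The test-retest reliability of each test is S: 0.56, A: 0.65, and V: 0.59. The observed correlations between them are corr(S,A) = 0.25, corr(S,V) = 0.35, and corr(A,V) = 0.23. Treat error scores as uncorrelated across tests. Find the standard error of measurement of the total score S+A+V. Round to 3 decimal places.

Var(total) = 756.66 + 296.396 = 1053.06.
True-score variance = 440.383 + 296.396 = 736.779, so reliability = 0.6997.
Error variance = 1053.06 − 736.779 = 316.277; SEM = √316.277 = 17.784.

17.784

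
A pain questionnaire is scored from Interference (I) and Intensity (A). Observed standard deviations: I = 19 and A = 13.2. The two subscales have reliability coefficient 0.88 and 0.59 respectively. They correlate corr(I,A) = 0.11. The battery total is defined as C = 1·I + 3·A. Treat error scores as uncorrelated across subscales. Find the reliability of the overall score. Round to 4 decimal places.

0.6724

Var(C) = 19² + 3²·13.2² + 2·[3·19·13.2·0.11] = 1929.16 + 165.528 = 2094.69.
With uncorrelated errors the cross-covariances are all true-score covariance, so they carry over unchanged; only the diagonal terms shrink to ρᵢσᵢ².
True-score variance = [19²·0.88 + 3²·13.2²·0.59] + 165.528 = 1242.89 + 165.528 = 1408.42.
Reliability = 1408.42 / 2094.69 = 0.6724.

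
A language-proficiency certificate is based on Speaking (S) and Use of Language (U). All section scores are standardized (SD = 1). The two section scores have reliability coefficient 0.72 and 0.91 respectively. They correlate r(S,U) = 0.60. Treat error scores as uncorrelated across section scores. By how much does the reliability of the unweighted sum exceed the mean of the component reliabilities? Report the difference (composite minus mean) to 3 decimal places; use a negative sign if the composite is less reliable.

0.069

Var(sum) = 2 + 1.2 = 3.2; true-score variance = 1.63 + 1.2 = 2.83; composite reliability = 0.8844.
Mean component reliability = 0.8150.
Difference = 0.8844 − 0.8150 = 0.069.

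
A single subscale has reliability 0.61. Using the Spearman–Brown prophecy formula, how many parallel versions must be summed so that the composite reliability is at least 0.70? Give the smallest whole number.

k ≥ ρ*(1−ρ₁)/(ρ₁(1−ρ*)) = 0.70·0.39 / (0.61·0.30) = 1.492.
Smallest integer k = 2.

2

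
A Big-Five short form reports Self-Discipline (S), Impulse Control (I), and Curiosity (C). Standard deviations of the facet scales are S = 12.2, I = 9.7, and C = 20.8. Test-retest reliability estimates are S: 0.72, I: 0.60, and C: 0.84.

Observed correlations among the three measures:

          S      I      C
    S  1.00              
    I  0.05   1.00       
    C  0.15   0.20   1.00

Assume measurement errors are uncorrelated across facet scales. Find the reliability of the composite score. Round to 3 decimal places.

Var(S+I+C) = 12.2² + 9.7² + 20.8² + 2·[12.2·9.7·0.05 + 12.2·20.8·0.15 + 9.7·20.8·0.20] = 675.57 + 168.666 = 844.236.
Because errors are independent across components, Cov(Tᵢ,Tⱼ) = Cov(Xᵢ,Xⱼ); the off-diagonal part of the true-score variance is the same as above.
True-score variance = [12.2²·0.72 + 9.7²·0.60 + 20.8²·0.84] + 168.666 = 527.036 + 168.666 = 695.702.
Reliability = 695.702 / 844.236 = 0.824.

0.824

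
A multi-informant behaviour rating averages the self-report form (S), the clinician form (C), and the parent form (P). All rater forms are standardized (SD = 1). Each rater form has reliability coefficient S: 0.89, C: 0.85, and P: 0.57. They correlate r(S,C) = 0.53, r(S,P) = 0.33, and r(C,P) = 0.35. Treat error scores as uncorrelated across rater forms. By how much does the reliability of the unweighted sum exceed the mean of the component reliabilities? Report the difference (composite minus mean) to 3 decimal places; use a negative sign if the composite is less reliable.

Var(sum) = 3 + 2.42 = 5.42; true-score variance = 2.31 + 2.42 = 4.73; composite reliability = 0.8727.
Mean component reliability = 0.7700.
Difference = 0.8727 − 0.7700 = 0.103.

0.103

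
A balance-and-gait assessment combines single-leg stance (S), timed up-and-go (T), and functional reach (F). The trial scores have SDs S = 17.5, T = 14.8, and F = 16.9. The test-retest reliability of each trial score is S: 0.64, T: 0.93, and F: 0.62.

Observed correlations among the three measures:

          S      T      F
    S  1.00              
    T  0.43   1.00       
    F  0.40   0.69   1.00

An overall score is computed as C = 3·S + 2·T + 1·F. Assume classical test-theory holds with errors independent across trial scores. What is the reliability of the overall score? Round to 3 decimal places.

0.825

Var(C) = 3²·17.5² + 2²·14.8² + 16.9² + 2·[6·17.5·14.8·0.43 + 3·17.5·16.9·0.40 + 2·14.8·16.9·0.69] = 3918.02 + 2736.57 = 6654.59.
Under uncorrelated errors the observed covariances equal the true-score covariances, so only the own-variance terms attenuate.
True-score variance = [3²·17.5²·0.64 + 2²·14.8²·0.93 + 16.9²·0.62] + 2736.57 = 2755.91 + 2736.57 = 5492.48.
Reliability = 5492.48 / 6654.59 = 0.825.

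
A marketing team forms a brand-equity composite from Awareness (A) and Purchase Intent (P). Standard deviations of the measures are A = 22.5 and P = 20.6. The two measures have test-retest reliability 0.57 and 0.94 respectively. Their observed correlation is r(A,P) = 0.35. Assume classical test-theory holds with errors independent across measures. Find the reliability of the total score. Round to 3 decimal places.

Var(A+P) = 22.5² + 20.6² + 2·[22.5·20.6·0.35] = 930.61 + 324.45 = 1255.06.
Under uncorrelated errors the observed covariances equal the true-score covariances, so only the own-variance terms attenuate.
True-score variance = [22.5²·0.57 + 20.6²·0.94] + 324.45 = 687.461 + 324.45 = 1011.91.
Reliability = 1011.91 / 1255.06 = 0.806.

0.806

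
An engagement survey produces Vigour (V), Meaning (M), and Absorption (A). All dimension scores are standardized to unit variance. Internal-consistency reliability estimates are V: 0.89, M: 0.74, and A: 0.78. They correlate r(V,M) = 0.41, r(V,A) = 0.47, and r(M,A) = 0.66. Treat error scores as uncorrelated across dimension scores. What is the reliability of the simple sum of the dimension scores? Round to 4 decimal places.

Var(V+M+A) = 3 + 2·[0.41 + 0.47 + 0.66] = 3 + 3.08 = 6.08.
Because errors are independent across components, Cov(Tᵢ,Tⱼ) = Cov(Xᵢ,Xⱼ); the off-diagonal part of the true-score variance is the same as above.
True-score variance = [0.89 + 0.74 + 0.78] + 3.08 = 2.41 + 3.08 = 5.49.
Reliability = 5.49 / 6.08 = 0.9030.

0.9030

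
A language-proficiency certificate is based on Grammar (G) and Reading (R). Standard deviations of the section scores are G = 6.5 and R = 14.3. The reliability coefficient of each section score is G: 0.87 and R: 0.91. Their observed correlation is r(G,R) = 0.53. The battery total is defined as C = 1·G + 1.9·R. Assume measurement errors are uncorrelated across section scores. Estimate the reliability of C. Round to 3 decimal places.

Var(C) = 6.5² + 1.9²·14.3² + 2·[1.9·6.5·14.3·0.53] = 780.459 + 187.201 = 967.66.
With uncorrelated errors the cross-covariances are all true-score covariance, so they carry over unchanged; only the diagonal terms shrink to ρᵢσᵢ².
True-score variance = [6.5²·0.87 + 1.9²·14.3²·0.91] + 187.201 = 708.528 + 187.201 = 895.729.
Reliability = 895.729 / 967.66 = 0.926.

0.926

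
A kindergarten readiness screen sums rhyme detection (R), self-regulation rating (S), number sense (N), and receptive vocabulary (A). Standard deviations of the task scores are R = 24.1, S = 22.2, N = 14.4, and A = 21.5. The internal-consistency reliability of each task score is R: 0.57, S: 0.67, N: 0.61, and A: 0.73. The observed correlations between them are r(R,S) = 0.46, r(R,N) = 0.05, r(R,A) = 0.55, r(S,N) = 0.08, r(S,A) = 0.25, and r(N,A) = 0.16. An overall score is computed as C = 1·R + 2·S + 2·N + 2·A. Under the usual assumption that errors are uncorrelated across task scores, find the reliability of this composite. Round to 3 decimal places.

Var(C) = 24.1² + 2²·22.2² + 2²·14.4² + 2²·21.5² + 2·[2·24.1·22.2·0.46 + 2·24.1·14.4·0.05 + 2·24.1·21.5·0.55 + 4·22.2·14.4·0.08 + 4·22.2·21.5·0.25 + 4·14.4·21.5·0.16] = 5230.61 + 3749.26 = 8979.87.
Because errors are independent across components, Cov(Tᵢ,Tⱼ) = Cov(Xᵢ,Xⱼ); the off-diagonal part of the true-score variance is the same as above.
True-score variance = [24.1²·0.57 + 2²·22.2²·0.67 + 2²·14.4²·0.61 + 2²·21.5²·0.73] + 3749.26 = 3507.6 + 3749.26 = 7256.86.
Reliability = 7256.86 / 8979.87 = 0.808.

0.808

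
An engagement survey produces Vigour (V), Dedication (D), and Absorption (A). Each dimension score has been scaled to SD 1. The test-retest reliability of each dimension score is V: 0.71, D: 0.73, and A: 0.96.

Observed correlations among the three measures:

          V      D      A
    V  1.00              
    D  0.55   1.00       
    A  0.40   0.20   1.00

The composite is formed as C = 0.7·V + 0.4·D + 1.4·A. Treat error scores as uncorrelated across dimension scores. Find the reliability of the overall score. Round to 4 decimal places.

0.9328

Var(C) = 0.7² + 0.4² + 1.4² + 2·[0.28·0.55 + 0.98·0.40 + 0.56·0.20] = 2.61 + 1.316 = 3.926.
With uncorrelated errors the cross-covariances are all true-score covariance, so they carry over unchanged; only the diagonal terms shrink to ρᵢσᵢ².
True-score variance = [0.7²·0.71 + 0.4²·0.73 + 1.4²·0.96] + 1.316 = 2.3463 + 1.316 = 3.6623.
Reliability = 3.6623 / 3.926 = 0.9328.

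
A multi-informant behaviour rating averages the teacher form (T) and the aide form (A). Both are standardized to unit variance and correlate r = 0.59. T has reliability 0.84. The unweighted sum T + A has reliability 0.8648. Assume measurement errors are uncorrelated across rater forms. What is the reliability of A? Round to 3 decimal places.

Var(T+A) = 2 + 2·0.59 = 3.180.
True-score variance = ρ_T + ρ_A + 2·0.59, so 0.8648 = (0.84 + ρ_A + 1.18) / 3.180.
ρ_A = 0.8648·3.180 − 0.84 − 1.18 = 0.730.

0.730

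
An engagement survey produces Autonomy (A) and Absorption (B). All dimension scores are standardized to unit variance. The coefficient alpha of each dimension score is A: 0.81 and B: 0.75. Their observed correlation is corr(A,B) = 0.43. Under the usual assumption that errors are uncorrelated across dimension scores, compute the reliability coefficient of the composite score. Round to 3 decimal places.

0.846

Var(A+B) = 2 + 2·[0.43] = 2 + 0.86 = 2.86.
Because errors are independent across components, Cov(Tᵢ,Tⱼ) = Cov(Xᵢ,Xⱼ); the off-diagonal part of the true-score variance is the same as above.
True-score variance = [0.81 + 0.75] + 0.86 = 1.56 + 0.86 = 2.42.
Reliability = 2.42 / 2.86 = 0.846.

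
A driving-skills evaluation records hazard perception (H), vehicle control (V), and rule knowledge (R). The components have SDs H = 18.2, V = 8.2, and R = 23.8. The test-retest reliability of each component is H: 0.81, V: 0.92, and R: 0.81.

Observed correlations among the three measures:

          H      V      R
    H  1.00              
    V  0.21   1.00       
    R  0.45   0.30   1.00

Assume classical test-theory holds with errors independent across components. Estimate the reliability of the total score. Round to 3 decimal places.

Var(H+V+R) = 18.2² + 8.2² + 23.8² + 2·[18.2·8.2·0.21 + 18.2·23.8·0.45 + 8.2·23.8·0.30] = 964.92 + 569.621 = 1534.54.
Because errors are independent across components, Cov(Tᵢ,Tⱼ) = Cov(Xᵢ,Xⱼ); the off-diagonal part of the true-score variance is the same as above.
True-score variance = [18.2²·0.81 + 8.2²·0.92 + 23.8²·0.81] + 569.621 = 788.982 + 569.621 = 1358.6.
Reliability = 1358.6 / 1534.54 = 0.885.

0.885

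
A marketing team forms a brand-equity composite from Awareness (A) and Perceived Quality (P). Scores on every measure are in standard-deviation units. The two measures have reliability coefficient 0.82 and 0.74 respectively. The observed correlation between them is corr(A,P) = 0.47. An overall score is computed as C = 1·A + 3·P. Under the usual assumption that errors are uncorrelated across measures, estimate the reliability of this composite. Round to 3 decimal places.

Var(C) = 1 + 3² + 2·[3·0.47] = 10 + 2.82 = 12.82.
Under uncorrelated errors the observed covariances equal the true-score covariances, so only the own-variance terms attenuate.
True-score variance = [0.82 + 3²·0.74] + 2.82 = 7.48 + 2.82 = 10.3.
Reliability = 10.3 / 12.82 = 0.803.

0.803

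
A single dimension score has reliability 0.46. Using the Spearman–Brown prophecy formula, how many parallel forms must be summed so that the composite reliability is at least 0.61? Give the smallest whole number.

2

k ≥ ρ*(1−ρ₁)/(ρ₁(1−ρ*)) = 0.61·0.54 / (0.46·0.39) = 1.836.
Smallest integer k = 2.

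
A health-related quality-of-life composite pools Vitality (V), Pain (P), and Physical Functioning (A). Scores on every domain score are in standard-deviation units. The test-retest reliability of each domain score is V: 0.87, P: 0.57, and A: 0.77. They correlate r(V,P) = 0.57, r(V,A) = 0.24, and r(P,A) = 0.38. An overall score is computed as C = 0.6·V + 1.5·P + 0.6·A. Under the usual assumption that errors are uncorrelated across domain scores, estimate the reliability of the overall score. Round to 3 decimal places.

0.774

Var(C) = 0.6² + 1.5² + 0.6² + 2·[0.9·0.57 + 0.36·0.24 + 0.9·0.38] = 2.97 + 1.8828 = 4.8528.
Because errors are independent across components, Cov(Tᵢ,Tⱼ) = Cov(Xᵢ,Xⱼ); the off-diagonal part of the true-score variance is the same as above.
True-score variance = [0.6²·0.87 + 1.5²·0.57 + 0.6²·0.77] + 1.8828 = 1.8729 + 1.8828 = 3.7557.
Reliability = 3.7557 / 4.8528 = 0.774.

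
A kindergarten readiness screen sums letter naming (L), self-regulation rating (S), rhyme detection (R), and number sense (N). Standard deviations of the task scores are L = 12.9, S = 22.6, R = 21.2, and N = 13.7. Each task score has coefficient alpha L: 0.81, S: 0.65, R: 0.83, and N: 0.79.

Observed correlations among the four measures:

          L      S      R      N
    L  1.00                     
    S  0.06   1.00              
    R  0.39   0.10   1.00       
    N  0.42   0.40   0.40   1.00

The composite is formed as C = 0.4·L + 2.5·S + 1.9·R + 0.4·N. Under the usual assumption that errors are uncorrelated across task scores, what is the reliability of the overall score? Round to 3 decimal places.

0.765

Var(C) = 0.4²·12.9² + 2.5²·22.6² + 1.9²·21.2² + 0.4²·13.7² + 2·[12.9·22.6·0.06 + 0.76·12.9·21.2·0.39 + 0.16·12.9·13.7·0.42 + 4.75·22.6·21.2·0.10 + 22.6·13.7·0.40 + 0.76·21.2·13.7·0.40] = 4871.38 + 1100.3 = 5971.69.
With uncorrelated errors the cross-covariances are all true-score covariance, so they carry over unchanged; only the diagonal terms shrink to ρᵢσᵢ².
True-score variance = [0.4²·12.9²·0.81 + 2.5²·22.6²·0.65 + 1.9²·21.2²·0.83 + 0.4²·13.7²·0.79] + 1100.3 = 3466.91 + 1100.3 = 4567.21.
Reliability = 4567.21 / 5971.69 = 0.765.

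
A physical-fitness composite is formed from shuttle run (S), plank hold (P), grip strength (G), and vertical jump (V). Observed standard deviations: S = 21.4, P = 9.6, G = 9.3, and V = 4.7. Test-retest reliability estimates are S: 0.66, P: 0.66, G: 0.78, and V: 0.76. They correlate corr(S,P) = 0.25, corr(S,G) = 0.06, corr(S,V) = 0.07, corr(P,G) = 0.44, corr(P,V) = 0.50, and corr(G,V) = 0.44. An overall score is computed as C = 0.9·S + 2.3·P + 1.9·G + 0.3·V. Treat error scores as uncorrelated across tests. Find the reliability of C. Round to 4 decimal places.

Var(C) = 0.9²·21.4² + 2.3²·9.6² + 1.9²·9.3² + 0.3²·4.7² + 2·[2.07·21.4·9.6·0.25 + 1.71·21.4·9.3·0.06 + 0.27·21.4·4.7·0.07 + 4.37·9.6·9.3·0.44 + 0.69·9.6·4.7·0.50 + 0.57·9.3·4.7·0.44] = 1172.69 + 653.664 = 1826.36.
Because errors are independent across components, Cov(Tᵢ,Tⱼ) = Cov(Xᵢ,Xⱼ); the off-diagonal part of the true-score variance is the same as above.
True-score variance = [0.9²·21.4²·0.66 + 2.3²·9.6²·0.66 + 1.9²·9.3²·0.78 + 0.3²·4.7²·0.76] + 653.664 = 811.642 + 653.664 = 1465.31.
Reliability = 1465.31 / 1826.36 = 0.8023.

0.8023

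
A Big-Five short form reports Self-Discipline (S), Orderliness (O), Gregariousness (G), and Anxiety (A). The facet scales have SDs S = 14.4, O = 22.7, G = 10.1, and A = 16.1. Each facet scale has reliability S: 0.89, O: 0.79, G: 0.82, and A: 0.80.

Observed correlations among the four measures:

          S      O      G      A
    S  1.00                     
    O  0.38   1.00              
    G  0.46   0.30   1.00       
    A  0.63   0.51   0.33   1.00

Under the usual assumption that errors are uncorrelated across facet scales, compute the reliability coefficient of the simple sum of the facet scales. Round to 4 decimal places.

0.9153

Var(S+O+G+A) = 14.4² + 22.7² + 10.1² + 16.1² + 2·[14.4·22.7·0.38 + 14.4·10.1·0.46 + 14.4·16.1·0.63 + 22.7·10.1·0.30 + 22.7·16.1·0.51 + 10.1·16.1·0.33] = 1083.87 + 1292.02 = 2375.89.
With uncorrelated errors the cross-covariances are all true-score covariance, so they carry over unchanged; only the diagonal terms shrink to ρᵢσᵢ².
True-score variance = [14.4²·0.89 + 22.7²·0.79 + 10.1²·0.82 + 16.1²·0.80] + 1292.02 = 882.646 + 1292.02 = 2174.66.
Reliability = 2174.66 / 2375.89 = 0.9153.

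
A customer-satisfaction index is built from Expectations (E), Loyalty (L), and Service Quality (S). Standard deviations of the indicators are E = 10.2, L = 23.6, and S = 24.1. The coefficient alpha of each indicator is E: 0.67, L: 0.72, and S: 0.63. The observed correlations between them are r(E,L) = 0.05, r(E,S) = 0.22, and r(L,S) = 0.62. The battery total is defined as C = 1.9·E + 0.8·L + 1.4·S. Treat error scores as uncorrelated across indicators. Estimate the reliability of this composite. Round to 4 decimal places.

Var(C) = 1.9²·10.2² + 0.8²·23.6² + 1.4²·24.1² + 2·[1.52·10.2·23.6·0.05 + 2.66·10.2·24.1·0.22 + 1.12·23.6·24.1·0.62] = 1870.43 + 1114.19 = 2984.62.
Because errors are independent across components, Cov(Tᵢ,Tⱼ) = Cov(Xᵢ,Xⱼ); the off-diagonal part of the true-score variance is the same as above.
True-score variance = [1.9²·10.2²·0.67 + 0.8²·23.6²·0.72 + 1.4²·24.1²·0.63] + 1114.19 = 1225.47 + 1114.19 = 2339.66.
Reliability = 2339.66 / 2984.62 = 0.7839.

0.7839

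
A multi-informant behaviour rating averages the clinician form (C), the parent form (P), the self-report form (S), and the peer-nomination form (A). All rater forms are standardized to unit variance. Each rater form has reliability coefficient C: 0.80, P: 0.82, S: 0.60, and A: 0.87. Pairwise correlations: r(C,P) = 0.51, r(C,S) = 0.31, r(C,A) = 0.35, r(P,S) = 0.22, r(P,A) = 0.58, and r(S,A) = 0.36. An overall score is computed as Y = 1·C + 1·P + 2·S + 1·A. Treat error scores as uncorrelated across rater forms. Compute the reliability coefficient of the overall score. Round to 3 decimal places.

Var(Y) = 1 + 1 + 2² + 1 + 2·[0.51 + 2·0.31 + 0.35 + 2·0.22 + 0.58 + 2·0.36] = 7 + 6.44 = 13.44.
Because errors are independent across components, Cov(Tᵢ,Tⱼ) = Cov(Xᵢ,Xⱼ); the off-diagonal part of the true-score variance is the same as above.
True-score variance = [0.80 + 0.82 + 2²·0.60 + 0.87] + 6.44 = 4.89 + 6.44 = 11.33.
Reliability = 11.33 / 13.44 = 0.843.

0.843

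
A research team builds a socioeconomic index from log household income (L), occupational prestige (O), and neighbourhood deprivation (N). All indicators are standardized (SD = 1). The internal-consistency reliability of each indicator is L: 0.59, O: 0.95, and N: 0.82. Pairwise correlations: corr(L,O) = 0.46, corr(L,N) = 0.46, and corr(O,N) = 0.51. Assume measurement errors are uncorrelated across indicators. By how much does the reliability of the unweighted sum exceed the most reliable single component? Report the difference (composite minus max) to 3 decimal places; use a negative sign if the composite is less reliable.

Var(sum) = 3 + 2.86 = 5.86; true-score variance = 2.36 + 2.86 = 5.22; composite reliability = 0.8908.
Max component reliability = 0.9500.
Difference = 0.8908 − 0.9500 = -0.059.

-0.059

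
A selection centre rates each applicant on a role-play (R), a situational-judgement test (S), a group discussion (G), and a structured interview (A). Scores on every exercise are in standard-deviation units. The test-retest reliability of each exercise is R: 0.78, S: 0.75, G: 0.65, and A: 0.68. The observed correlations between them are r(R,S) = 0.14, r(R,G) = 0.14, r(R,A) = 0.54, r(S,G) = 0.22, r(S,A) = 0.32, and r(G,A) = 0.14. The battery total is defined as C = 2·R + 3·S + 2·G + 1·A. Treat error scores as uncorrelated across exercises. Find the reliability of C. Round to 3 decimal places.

Var(C) = 2² + 3² + 2² + 1 + 2·[6·0.14 + 4·0.14 + 2·0.54 + 6·0.22 + 3·0.32 + 2·0.14] = 18 + 10.08 = 28.08.
With uncorrelated errors the cross-covariances are all true-score covariance, so they carry over unchanged; only the diagonal terms shrink to ρᵢσᵢ².
True-score variance = [2²·0.78 + 3²·0.75 + 2²·0.65 + 0.68] + 10.08 = 13.15 + 10.08 = 23.23.
Reliability = 23.23 / 28.08 = 0.827.

0.827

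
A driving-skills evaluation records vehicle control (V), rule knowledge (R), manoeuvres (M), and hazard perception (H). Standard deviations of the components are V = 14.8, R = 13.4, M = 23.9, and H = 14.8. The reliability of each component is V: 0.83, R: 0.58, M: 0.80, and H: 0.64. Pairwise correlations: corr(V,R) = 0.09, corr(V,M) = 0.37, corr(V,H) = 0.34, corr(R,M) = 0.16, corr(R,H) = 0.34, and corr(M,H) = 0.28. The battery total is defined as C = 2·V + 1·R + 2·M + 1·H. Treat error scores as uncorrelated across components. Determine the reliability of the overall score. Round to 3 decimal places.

Var(C) = 2²·14.8² + 13.4² + 2²·23.9² + 14.8² + 2·[2·14.8·13.4·0.09 + 4·14.8·23.9·0.37 + 2·14.8·14.8·0.34 + 2·13.4·23.9·0.16 + 13.4·14.8·0.34 + 2·23.9·14.8·0.28] = 3559.6 + 2152.29 = 5711.89.
Because errors are independent across components, Cov(Tᵢ,Tⱼ) = Cov(Xᵢ,Xⱼ); the off-diagonal part of the true-score variance is the same as above.
True-score variance = [2²·14.8²·0.83 + 13.4²·0.58 + 2²·23.9²·0.80 + 14.8²·0.64] + 2152.29 = 2799.42 + 2152.29 = 4951.71.
Reliability = 4951.71 / 5711.89 = 0.867.

0.867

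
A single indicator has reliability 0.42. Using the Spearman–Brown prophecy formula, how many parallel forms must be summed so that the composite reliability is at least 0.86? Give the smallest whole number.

9

k ≥ ρ*(1−ρ₁)/(ρ₁(1−ρ*)) = 0.86·0.58 / (0.42·0.14) = 8.483.
Smallest integer k = 9.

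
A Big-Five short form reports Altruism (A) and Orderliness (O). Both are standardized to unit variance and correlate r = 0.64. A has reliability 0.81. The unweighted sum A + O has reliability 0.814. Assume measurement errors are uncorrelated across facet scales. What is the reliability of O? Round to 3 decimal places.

Var(A+O) = 2 + 2·0.64 = 3.280.
True-score variance = ρ_A + ρ_O + 2·0.64, so 0.814 = (0.81 + ρ_O + 1.28) / 3.280.
ρ_O = 0.814·3.280 − 0.81 − 1.28 = 0.580.

0.580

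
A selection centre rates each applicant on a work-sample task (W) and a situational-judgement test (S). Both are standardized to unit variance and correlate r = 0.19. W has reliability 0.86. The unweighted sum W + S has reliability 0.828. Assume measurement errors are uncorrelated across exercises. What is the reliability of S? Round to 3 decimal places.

Var(W+S) = 2 + 2·0.19 = 2.380.
True-score variance = ρ_W + ρ_S + 2·0.19, so 0.828 = (0.86 + ρ_S + 0.38) / 2.380.
ρ_S = 0.828·2.380 − 0.86 − 0.38 = 0.731.

0.731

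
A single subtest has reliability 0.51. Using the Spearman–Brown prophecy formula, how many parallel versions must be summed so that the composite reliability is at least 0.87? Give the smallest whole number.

k ≥ ρ*(1−ρ₁)/(ρ₁(1−ρ*)) = 0.87·0.49 / (0.51·0.13) = 6.430.
Smallest integer k = 7.

7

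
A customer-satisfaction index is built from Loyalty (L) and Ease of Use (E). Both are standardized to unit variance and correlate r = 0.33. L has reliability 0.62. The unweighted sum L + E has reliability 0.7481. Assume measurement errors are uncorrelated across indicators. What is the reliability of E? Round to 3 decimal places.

0.710

Var(L+E) = 2 + 2·0.33 = 2.660.
True-score variance = ρ_L + ρ_E + 2·0.33, so 0.7481 = (0.62 + ρ_E + 0.66) / 2.660.
ρ_E = 0.7481·2.660 − 0.62 − 0.66 = 0.710.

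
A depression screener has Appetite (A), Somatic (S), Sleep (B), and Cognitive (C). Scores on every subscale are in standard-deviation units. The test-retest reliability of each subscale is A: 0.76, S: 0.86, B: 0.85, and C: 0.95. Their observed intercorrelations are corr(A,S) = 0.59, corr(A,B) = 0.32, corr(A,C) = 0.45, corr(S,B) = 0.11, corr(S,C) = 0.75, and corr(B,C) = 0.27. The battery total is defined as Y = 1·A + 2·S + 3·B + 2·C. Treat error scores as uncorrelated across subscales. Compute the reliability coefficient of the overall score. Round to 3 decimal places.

Var(Y) = 1 + 2² + 3² + 2² + 2·[2·0.59 + 3·0.32 + 2·0.45 + 6·0.11 + 4·0.75 + 6·0.27] = 18 + 16.64 = 34.64.
Under uncorrelated errors the observed covariances equal the true-score covariances, so only the own-variance terms attenuate.
True-score variance = [0.76 + 2²·0.86 + 3²·0.85 + 2²·0.95] + 16.64 = 15.65 + 16.64 = 32.29.
Reliability = 32.29 / 34.64 = 0.932.

0.932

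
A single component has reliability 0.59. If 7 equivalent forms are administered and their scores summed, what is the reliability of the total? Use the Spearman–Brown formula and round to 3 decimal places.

0.910

ρ_k = kρ / (1 + (k−1)ρ) = 7·0.59 / (1 + 6·0.59) = 4.130 / 4.540 = 0.910.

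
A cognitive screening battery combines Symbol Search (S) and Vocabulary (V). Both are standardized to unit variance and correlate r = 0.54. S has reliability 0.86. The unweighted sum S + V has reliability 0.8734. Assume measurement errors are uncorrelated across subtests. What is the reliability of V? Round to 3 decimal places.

0.750

Var(S+V) = 2 + 2·0.54 = 3.080.
True-score variance = ρ_S + ρ_V + 2·0.54, so 0.8734 = (0.86 + ρ_V + 1.08) / 3.080.
ρ_V = 0.8734·3.080 − 0.86 − 1.08 = 0.750.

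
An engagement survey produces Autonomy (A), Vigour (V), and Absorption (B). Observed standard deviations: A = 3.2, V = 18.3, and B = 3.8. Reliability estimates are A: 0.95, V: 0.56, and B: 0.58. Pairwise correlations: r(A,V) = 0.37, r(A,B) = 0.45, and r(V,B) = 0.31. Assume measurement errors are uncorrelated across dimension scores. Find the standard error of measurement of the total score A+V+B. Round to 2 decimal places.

12.41

Var(total) = 359.57 + 97.3932 = 456.963.
True-score variance = 205.642 + 97.3932 = 303.035, so reliability = 0.6631.
Error variance = 456.963 − 303.035 = 153.928; SEM = √153.928 = 12.41.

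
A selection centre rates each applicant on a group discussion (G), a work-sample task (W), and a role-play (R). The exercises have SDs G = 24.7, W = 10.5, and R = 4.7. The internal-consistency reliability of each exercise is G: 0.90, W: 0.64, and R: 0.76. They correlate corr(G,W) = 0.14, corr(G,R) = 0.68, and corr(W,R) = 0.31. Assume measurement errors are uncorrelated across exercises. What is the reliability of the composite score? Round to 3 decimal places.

Var(G+W+R) = 24.7² + 10.5² + 4.7² + 2·[24.7·10.5·0.14 + 24.7·4.7·0.68 + 10.5·4.7·0.31] = 742.43 + 261.097 = 1003.53.
With uncorrelated errors the cross-covariances are all true-score covariance, so they carry over unchanged; only the diagonal terms shrink to ρᵢσᵢ².
True-score variance = [24.7²·0.90 + 10.5²·0.64 + 4.7²·0.76] + 261.097 = 636.429 + 261.097 = 897.527.
Reliability = 897.527 / 1003.53 = 0.894.

0.894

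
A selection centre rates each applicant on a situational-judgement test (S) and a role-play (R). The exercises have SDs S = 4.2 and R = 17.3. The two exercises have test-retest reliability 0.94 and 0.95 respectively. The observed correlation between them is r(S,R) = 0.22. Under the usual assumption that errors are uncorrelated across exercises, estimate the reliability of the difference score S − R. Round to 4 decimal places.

Var(S−R) = 4.2² + 17.3² − 2·4.2·17.3·0.22 = 316.93 − 31.9704 = 284.96.
Because errors are independent across components, Cov(Tᵢ,Tⱼ) = Cov(Xᵢ,Xⱼ); the off-diagonal part of the true-score variance is the same as above.
True-score variance = [4.2²·0.94 + 17.3²·0.95] − 31.9704 = 300.907 − 31.9704 = 268.937.
Reliability = 268.937 / 284.96 = 0.9438.

0.9438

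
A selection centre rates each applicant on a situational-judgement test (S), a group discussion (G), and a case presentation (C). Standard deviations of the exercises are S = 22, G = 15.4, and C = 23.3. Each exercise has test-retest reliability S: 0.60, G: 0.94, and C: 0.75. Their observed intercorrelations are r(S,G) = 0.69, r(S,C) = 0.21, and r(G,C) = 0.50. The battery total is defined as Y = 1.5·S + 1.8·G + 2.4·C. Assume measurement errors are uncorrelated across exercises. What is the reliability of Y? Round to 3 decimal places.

Var(Y) = 1.5²·22² + 1.8²·15.4² + 2.4²·23.3² + 2·[2.7·22·15.4·0.69 + 3.6·22·23.3·0.21 + 4.32·15.4·23.3·0.50] = 4984.44 + 3587.52 = 8571.97.
With uncorrelated errors the cross-covariances are all true-score covariance, so they carry over unchanged; only the diagonal terms shrink to ρᵢσᵢ².
True-score variance = [1.5²·22²·0.60 + 1.8²·15.4²·0.94 + 2.4²·23.3²·0.75] + 3587.52 = 3720.98 + 3587.52 = 7308.5.
Reliability = 7308.5 / 8571.97 = 0.853.

0.853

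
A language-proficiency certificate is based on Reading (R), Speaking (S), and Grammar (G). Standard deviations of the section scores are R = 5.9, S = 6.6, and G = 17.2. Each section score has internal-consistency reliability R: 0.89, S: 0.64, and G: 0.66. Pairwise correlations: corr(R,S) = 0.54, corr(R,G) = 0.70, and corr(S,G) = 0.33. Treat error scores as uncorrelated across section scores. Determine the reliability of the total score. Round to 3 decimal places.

0.810

Var(R+S+G) = 5.9² + 6.6² + 17.2² + 2·[5.9·6.6·0.54 + 5.9·17.2·0.70 + 6.6·17.2·0.33] = 374.21 + 259.05 = 633.26.
With uncorrelated errors the cross-covariances are all true-score covariance, so they carry over unchanged; only the diagonal terms shrink to ρᵢσᵢ².
True-score variance = [5.9²·0.89 + 6.6²·0.64 + 17.2²·0.66] + 259.05 = 254.114 + 259.05 = 513.164.
Reliability = 513.164 / 633.26 = 0.810.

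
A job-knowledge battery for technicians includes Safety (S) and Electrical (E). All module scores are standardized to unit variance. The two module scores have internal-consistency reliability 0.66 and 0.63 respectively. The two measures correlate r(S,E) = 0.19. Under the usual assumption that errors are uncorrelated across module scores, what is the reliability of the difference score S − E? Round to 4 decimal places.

0.5617

Var(S−E) = 1 + 1 − 2·0.19 = 2 − 0.38 = 1.62.
Under uncorrelated errors the observed covariances equal the true-score covariances, so only the own-variance terms attenuate.
True-score variance = [0.66 + 0.63] − 0.38 = 1.29 − 0.38 = 0.91.
Reliability = 0.91 / 1.62 = 0.5617.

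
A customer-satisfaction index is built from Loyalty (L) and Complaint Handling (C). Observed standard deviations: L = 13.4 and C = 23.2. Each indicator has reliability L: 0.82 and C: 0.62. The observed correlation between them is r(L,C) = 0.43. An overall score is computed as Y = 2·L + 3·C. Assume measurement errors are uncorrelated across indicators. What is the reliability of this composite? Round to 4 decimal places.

0.7251

Var(Y) = 2²·13.4² + 3²·23.2² + 2·[6·13.4·23.2·0.43] = 5562.4 + 1604.14 = 7166.54.
Under uncorrelated errors the observed covariances equal the true-score covariances, so only the own-variance terms attenuate.
True-score variance = [2²·13.4²·0.82 + 3²·23.2²·0.62] + 1604.14 = 3592.34 + 1604.14 = 5196.48.
Reliability = 5196.48 / 7166.54 = 0.7251.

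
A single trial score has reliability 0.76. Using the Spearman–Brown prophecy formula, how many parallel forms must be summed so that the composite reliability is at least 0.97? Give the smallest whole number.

k ≥ ρ*(1−ρ₁)/(ρ₁(1−ρ*)) = 0.97·0.24 / (0.76·0.03) = 10.211.
Smallest integer k = 11.

11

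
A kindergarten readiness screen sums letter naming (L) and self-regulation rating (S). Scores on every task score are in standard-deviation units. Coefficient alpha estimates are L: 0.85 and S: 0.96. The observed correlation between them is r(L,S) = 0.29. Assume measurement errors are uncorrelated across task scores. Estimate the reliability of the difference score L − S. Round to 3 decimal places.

Var(L−S) = 1 + 1 − 2·0.29 = 2 − 0.58 = 1.42.
With uncorrelated errors the cross-covariances are all true-score covariance, so they carry over unchanged; only the diagonal terms shrink to ρᵢσᵢ².
True-score variance = [0.85 + 0.96] − 0.58 = 1.81 − 0.58 = 1.23.
Reliability = 1.23 / 1.42 = 0.866.

0.866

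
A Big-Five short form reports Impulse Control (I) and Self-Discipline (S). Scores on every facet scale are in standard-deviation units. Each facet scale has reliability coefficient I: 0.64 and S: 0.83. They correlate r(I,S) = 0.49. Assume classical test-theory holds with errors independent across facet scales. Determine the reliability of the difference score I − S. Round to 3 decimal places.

Var(I−S) = 1 + 1 − 2·0.49 = 2 − 0.98 = 1.02.
With uncorrelated errors the cross-covariances are all true-score covariance, so they carry over unchanged; only the diagonal terms shrink to ρᵢσᵢ².
True-score variance = [0.64 + 0.83] − 0.98 = 1.47 − 0.98 = 0.49.
Reliability = 0.49 / 1.02 = 0.480.

0.480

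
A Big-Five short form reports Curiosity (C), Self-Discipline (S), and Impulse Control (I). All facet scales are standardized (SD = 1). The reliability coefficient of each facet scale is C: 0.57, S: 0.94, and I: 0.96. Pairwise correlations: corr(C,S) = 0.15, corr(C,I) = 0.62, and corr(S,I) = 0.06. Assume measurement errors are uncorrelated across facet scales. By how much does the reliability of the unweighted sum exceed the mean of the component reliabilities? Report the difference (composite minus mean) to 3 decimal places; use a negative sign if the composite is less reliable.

0.063

Var(sum) = 3 + 1.66 = 4.66; true-score variance = 2.47 + 1.66 = 4.13; composite reliability = 0.8863.
Mean component reliability = 0.8233.
Difference = 0.8863 − 0.8233 = 0.063.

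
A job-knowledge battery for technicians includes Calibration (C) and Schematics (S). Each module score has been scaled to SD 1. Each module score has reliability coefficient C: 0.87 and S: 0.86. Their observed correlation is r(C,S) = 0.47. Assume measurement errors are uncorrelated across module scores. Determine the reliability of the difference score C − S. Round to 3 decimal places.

Var(C−S) = 1 + 1 − 2·0.47 = 2 − 0.94 = 1.06.
Under uncorrelated errors the observed covariances equal the true-score covariances, so only the own-variance terms attenuate.
True-score variance = [0.87 + 0.86] − 0.94 = 1.73 − 0.94 = 0.79.
Reliability = 0.79 / 1.06 = 0.745.

0.745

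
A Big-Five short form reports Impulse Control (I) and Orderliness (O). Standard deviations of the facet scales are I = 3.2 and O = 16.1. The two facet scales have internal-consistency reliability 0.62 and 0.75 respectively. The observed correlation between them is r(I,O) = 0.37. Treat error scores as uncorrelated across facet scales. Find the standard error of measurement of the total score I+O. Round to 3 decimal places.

8.288

Var(total) = 269.45 + 38.1248 = 307.575.
True-score variance = 200.756 + 38.1248 = 238.881, so reliability = 0.7767.
Error variance = 307.575 − 238.881 = 68.6937; SEM = √68.6937 = 8.288.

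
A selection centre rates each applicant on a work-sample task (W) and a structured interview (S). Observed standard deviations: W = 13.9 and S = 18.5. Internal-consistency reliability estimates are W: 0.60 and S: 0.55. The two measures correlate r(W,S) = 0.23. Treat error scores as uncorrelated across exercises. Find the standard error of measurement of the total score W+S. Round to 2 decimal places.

Var(total) = 535.46 + 118.289 = 653.749.
True-score variance = 304.163 + 118.289 = 422.452, so reliability = 0.6462.
Error variance = 653.749 − 422.452 = 231.297; SEM = √231.297 = 15.21.

15.21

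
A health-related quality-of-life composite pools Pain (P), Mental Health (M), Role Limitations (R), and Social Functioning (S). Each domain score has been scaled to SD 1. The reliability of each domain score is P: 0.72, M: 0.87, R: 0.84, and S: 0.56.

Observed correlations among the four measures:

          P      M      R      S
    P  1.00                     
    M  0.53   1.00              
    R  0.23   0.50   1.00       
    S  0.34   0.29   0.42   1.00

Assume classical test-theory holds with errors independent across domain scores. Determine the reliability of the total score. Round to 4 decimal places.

0.8828

Var(P+M+R+S) = 4 + 2·[0.53 + 0.23 + 0.34 + 0.50 + 0.29 + 0.42] = 4 + 4.62 = 8.62.
With uncorrelated errors the cross-covariances are all true-score covariance, so they carry over unchanged; only the diagonal terms shrink to ρᵢσᵢ².
True-score variance = [0.72 + 0.87 + 0.84 + 0.56] + 4.62 = 2.99 + 4.62 = 7.61.
Reliability = 7.61 / 8.62 = 0.8828.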